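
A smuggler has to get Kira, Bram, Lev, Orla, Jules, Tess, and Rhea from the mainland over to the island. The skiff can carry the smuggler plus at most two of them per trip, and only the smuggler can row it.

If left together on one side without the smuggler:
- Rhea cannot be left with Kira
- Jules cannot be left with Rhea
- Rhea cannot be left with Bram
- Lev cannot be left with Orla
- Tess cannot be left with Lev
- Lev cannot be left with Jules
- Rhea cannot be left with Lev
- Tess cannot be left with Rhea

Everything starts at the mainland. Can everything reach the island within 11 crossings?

Yes

Yes — this plan uses 11 crossings (≤ 11):
1. Smuggler goes to the island with Lev and Rhea.
2. Smuggler goes back to the mainland with Lev.
3. Smuggler goes to the island with Kira and Lev.
4. Smuggler goes back to the mainland with Rhea.
5. Smuggler goes to the island with Bram and Rhea.
6. Smuggler goes back to the mainland with Rhea.
7. Smuggler goes to the island with Jules and Tess.
8. Smuggler goes back to the mainland with Lev.
9. Smuggler goes to the island with Lev and Orla.
10. Smuggler goes back to the mainland with Lev.
11. Smuggler goes to the island with Lev and Rhea.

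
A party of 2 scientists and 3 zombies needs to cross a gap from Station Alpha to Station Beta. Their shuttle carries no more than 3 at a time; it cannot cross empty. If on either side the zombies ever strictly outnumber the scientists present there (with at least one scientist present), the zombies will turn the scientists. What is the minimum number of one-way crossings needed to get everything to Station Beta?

The zombies already outnumber the scientists at Station Alpha before anyone moves, so the starting position itself is disallowed.

impossible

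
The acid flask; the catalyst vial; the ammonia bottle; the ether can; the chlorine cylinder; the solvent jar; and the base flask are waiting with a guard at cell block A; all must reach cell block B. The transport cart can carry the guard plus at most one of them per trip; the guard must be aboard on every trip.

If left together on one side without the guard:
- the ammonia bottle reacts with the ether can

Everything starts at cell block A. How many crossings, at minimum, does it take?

13

Counting alone: the guard can take at most 1 across per trip to cell block B, so moving all 7 needs at least 7 loaded trips out, with a return between consecutive ones — at least 13 crossings.
The plan below uses exactly 13 crossings, so it is optimal:
1. Guard goes to cell block B with the ammonia bottle.  [cell block A: the acid flask, the base flask, the catalyst vial, the chlorine cylinder, the ether can, the solvent jar | cell block B: the ammonia bottle]
2. Guard goes back to cell block A alone.  [cell block A: the acid flask, the base flask, the catalyst vial, the chlorine cylinder, the ether can, the solvent jar | cell block B: the ammonia bottle]
3. Guard goes to cell block B with the acid flask.  [cell block A: the base flask, the catalyst vial, the chlorine cylinder, the ether can, the solvent jar | cell block B: the acid flask, the ammonia bottle]
4. Guard goes back to cell block A alone.  [cell block A: the base flask, the catalyst vial, the chlorine cylinder, the ether can, the solvent jar | cell block B: the acid flask, the ammonia bottle]
5. Guard goes to cell block B with the catalyst vial.  [cell block A: the base flask, the chlorine cylinder, the ether can, the solvent jar | cell block B: the acid flask, the ammonia bottle, the catalyst vial]
6. Guard goes back to cell block A alone.  [cell block A: the base flask, the chlorine cylinder, the ether can, the solvent jar | cell block B: the acid flask, the ammonia bottle, the catalyst vial]
7. Guard goes to cell block B with the chlorine cylinder.  [cell block A: the base flask, the ether can, the solvent jar | cell block B: the acid flask, the ammonia bottle, the catalyst vial, the chlorine cylinder]
8. Guard goes back to cell block A alone.  [cell block A: the base flask, the ether can, the solvent jar | cell block B: the acid flask, the ammonia bottle, the catalyst vial, the chlorine cylinder]
9. Guard goes to cell block B with the solvent jar.  [cell block A: the base flask, the ether can | cell block B: the acid flask, the ammonia bottle, the catalyst vial, the chlorine cylinder, the solvent jar]
10. Guard goes back to cell block A alone.  [cell block A: the base flask, the ether can | cell block B: the acid flask, the ammonia bottle, the catalyst vial, the chlorine cylinder, the solvent jar]
11. Guard goes to cell block B with the base flask.  [cell block A: the ether can | cell block B: the acid flask, the ammonia bottle, the base flask, the catalyst vial, the chlorine cylinder, the solvent jar]
12. Guard goes back to cell block A alone.  [cell block A: the ether can | cell block B: the acid flask, the ammonia bottle, the base flask, the catalyst vial, the chlorine cylinder, the solvent jar]
13. Guard goes to cell block B with the ether can.  [cell block A: — | cell block B: the acid flask, the ammonia bottle, the base flask, the catalyst vial, the chlorine cylinder, the ether can, the solvent jar]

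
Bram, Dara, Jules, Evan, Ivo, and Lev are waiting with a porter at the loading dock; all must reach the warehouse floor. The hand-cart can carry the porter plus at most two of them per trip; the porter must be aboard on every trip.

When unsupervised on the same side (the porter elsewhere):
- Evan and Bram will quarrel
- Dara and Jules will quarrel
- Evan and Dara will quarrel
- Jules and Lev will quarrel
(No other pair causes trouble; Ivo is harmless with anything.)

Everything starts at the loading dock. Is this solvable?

Yes

1. Porter goes to the warehouse floor with Evan and Jules.  [the loading dock: Bram, Dara, Ivo, Lev | the warehouse floor: Evan, Jules]
2. Porter goes back to the loading dock alone.  [the loading dock: Bram, Dara, Ivo, Lev | the warehouse floor: Evan, Jules]
3. Porter goes to the warehouse floor with Bram and Dara.  [the loading dock: Ivo, Lev | the warehouse floor: Bram, Dara, Evan, Jules]
4. Porter goes back to the loading dock with Evan and Jules.  [the loading dock: Evan, Ivo, Jules, Lev | the warehouse floor: Bram, Dara]
5. Porter goes to the warehouse floor with Ivo and Lev.  [the loading dock: Evan, Jules | the warehouse floor: Bram, Dara, Ivo, Lev]
6. Porter goes back to the loading dock alone.  [the loading dock: Evan, Jules | the warehouse floor: Bram, Dara, Ivo, Lev]
7. Porter goes to the warehouse floor with Evan and Jules.  [the loading dock: — | the warehouse floor: Bram, Dara, Evan, Ivo, Jules, Lev]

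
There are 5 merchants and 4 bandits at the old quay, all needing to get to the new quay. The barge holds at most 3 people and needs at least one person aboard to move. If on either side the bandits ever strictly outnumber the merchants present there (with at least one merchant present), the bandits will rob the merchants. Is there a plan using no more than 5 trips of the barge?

No

Counting alone: each trip to the new quay takes at most 3 across and each return brings at least 1 back, so after t trips out (and t−1 returns) at most 3t − (t−1) of the 9 are across; that first reaches 9 at t = 4, so at least 7 crossings are needed.
Since 5 < 7, 5 crossings cannot be enough. (The shortest complete plan in fact takes 7:)
1. 3 bandits → the new quay.  (the old quay: 5M 1B; the new quay: 0M 3B)
2. 1 bandit ← the old quay.  (the old quay: 5M 2B; the new quay: 0M 2B)
3. 3 merchants → the new quay.  (the old quay: 2M 2B; the new quay: 3M 2B)
4. 1 merchant ← the old quay.  (the old quay: 3M 2B; the new quay: 2M 2B)
5. 2 merchants and 1 bandit → the new quay.  (the old quay: 1M 1B; the new quay: 4M 3B)
6. 1 merchant ← the old quay.  (the old quay: 2M 1B; the new quay: 3M 3B)
7. 2 merchants and 1 bandit → the new quay.  (the old quay: 0M 0B; the new quay: 5M 4B)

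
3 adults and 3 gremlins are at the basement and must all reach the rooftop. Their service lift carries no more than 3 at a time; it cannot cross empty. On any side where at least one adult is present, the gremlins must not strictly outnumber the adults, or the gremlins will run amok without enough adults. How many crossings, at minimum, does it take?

5

Counting alone: each trip to the rooftop takes at most 3 across and each return brings at least 1 back, so after t trips out (and t−1 returns) at most 3t − (t−1) of the 6 are across; that first reaches 6 at t = 3, so at least 5 crossings are needed.
The plan below uses exactly 5 crossings, so it is optimal:
1. 2 gremlins → the rooftop.  (the basement: 3A 1G; the rooftop: 0A 2G)
2. 1 gremlin ← the basement.  (the basement: 3A 2G; the rooftop: 0A 1G)
3. 3 adults → the rooftop.  (the basement: 0A 2G; the rooftop: 3A 1G)
4. 1 gremlin ← the basement.  (the basement: 0A 3G; the rooftop: 3A 0G)
5. 3 gremlins → the rooftop.  (the basement: 0A 0G; the rooftop: 3A 3G)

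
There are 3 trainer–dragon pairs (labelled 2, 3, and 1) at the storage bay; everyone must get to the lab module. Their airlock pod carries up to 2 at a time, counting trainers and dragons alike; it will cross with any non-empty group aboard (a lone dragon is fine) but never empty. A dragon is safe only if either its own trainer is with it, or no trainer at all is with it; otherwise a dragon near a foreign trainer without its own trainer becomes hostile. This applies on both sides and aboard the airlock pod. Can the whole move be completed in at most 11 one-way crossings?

Yes — this plan uses 11 crossings (≤ 11):
1. dragon 2 and trainer 2 cross → the lab module.
2. trainer 2 crosses ← the storage bay.
3. dragon 1 and dragon 3 cross → the lab module.
4. dragon 2 crosses ← the storage bay.
5. trainer 1 and trainer 3 cross → the lab module.
6. dragon 3 and trainer 3 cross ← the storage bay.
7. trainer 2 and trainer 3 cross → the lab module.
8. dragon 1 crosses ← the storage bay.
9. dragon 2 and dragon 3 cross → the lab module.
10. trainer 1 crosses ← the storage bay.
11. dragon 1 and trainer 1 cross → the lab module.

Yes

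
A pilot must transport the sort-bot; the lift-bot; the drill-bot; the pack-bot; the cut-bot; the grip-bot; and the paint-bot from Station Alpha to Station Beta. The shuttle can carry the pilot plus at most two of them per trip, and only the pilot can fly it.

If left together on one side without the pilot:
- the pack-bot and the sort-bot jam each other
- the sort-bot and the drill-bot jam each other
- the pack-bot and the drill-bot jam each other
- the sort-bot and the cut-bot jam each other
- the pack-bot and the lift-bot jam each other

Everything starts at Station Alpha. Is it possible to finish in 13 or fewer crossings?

Yes

Yes — this plan uses 11 crossings (≤ 13):
1. Pilot goes to Station Beta with the pack-bot and the sort-bot.  [Station Alpha: the cut-bot, the drill-bot, the grip-bot, the lift-bot, the paint-bot | Station Beta: the pack-bot, the sort-bot]
2. Pilot goes back to Station Alpha with the sort-bot.  [Station Alpha: the cut-bot, the drill-bot, the grip-bot, the lift-bot, the paint-bot, the sort-bot | Station Beta: the pack-bot]
3. Pilot goes to Station Beta with the lift-bot and the sort-bot.  [Station Alpha: the cut-bot, the drill-bot, the grip-bot, the paint-bot | Station Beta: the lift-bot, the pack-bot, the sort-bot]
4. Pilot goes back to Station Alpha with the pack-bot.  [Station Alpha: the cut-bot, the drill-bot, the grip-bot, the pack-bot, the paint-bot | Station Beta: the lift-bot, the sort-bot]
5. Pilot goes to Station Beta with the cut-bot and the drill-bot.  [Station Alpha: the grip-bot, the pack-bot, the paint-bot | Station Beta: the cut-bot, the drill-bot, the lift-bot, the sort-bot]
6. Pilot goes back to Station Alpha with the sort-bot.  [Station Alpha: the grip-bot, the pack-bot, the paint-bot, the sort-bot | Station Beta: the cut-bot, the drill-bot, the lift-bot]
7. Pilot goes to Station Beta with the grip-bot and the sort-bot.  [Station Alpha: the pack-bot, the paint-bot | Station Beta: the cut-bot, the drill-bot, the grip-bot, the lift-bot, the sort-bot]
8. Pilot goes back to Station Alpha with the sort-bot.  [Station Alpha: the pack-bot, the paint-bot, the sort-bot | Station Beta: the cut-bot, the drill-bot, the grip-bot, the lift-bot]
9. Pilot goes to Station Beta with the paint-bot and the sort-bot.  [Station Alpha: the pack-bot | Station Beta: the cut-bot, the drill-bot, the grip-bot, the lift-bot, the paint-bot, the sort-bot]
10. Pilot goes back to Station Alpha with the sort-bot.  [Station Alpha: the pack-bot, the sort-bot | Station Beta: the cut-bot, the drill-bot, the grip-bot, the lift-bot, the paint-bot]
11. Pilot goes to Station Beta with the pack-bot and the sort-bot.  [Station Alpha: — | Station Beta: the cut-bot, the drill-bot, the grip-bot, the lift-bot, the pack-bot, the paint-bot, the sort-bot]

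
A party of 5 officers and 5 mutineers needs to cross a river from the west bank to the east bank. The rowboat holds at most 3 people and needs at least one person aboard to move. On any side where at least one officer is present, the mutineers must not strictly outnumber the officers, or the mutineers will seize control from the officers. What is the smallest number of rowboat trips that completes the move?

Counting alone: each trip to the east bank takes at most 3 across and each return brings at least 1 back, so after t trips out (and t−1 returns) at most 3t − (t−1) of the 10 are across; that first reaches 10 at t = 5, so at least 9 crossings are needed.
The safety rule pushes this higher. Following every safe sequence of crossings, the most of the 10 that can be at the east bank as the rowboat arrives there on crossing 9 is 9 — never all 10.
So no plan with fewer than 11 crossings exists, and this one achieves 11:
1. 2 mutineers → the east bank.  (the west bank: 5O 3M; the east bank: 0O 2M)
2. 1 mutineer ← the west bank.  (the west bank: 5O 4M; the east bank: 0O 1M)
3. 3 mutineers → the east bank.  (the west bank: 5O 1M; the east bank: 0O 4M)
4. 1 mutineer ← the west bank.  (the west bank: 5O 2M; the east bank: 0O 3M)
5. 3 officers → the east bank.  (the west bank: 2O 2M; the east bank: 3O 3M)
6. 1 officer and 1 mutineer ← the west bank.  (the west bank: 3O 3M; the east bank: 2O 2M)
7. 3 officers → the east bank.  (the west bank: 0O 3M; the east bank: 5O 2M)
8. 1 mutineer ← the west bank.  (the west bank: 0O 4M; the east bank: 5O 1M)
9. 2 mutineers → the east bank.  (the west bank: 0O 2M; the east bank: 5O 3M)
10. 1 mutineer ← the west bank.  (the west bank: 0O 3M; the east bank: 5O 2M)
11. 3 mutineers → the east bank.  (the west bank: 0O 0M; the east bank: 5O 5M)

11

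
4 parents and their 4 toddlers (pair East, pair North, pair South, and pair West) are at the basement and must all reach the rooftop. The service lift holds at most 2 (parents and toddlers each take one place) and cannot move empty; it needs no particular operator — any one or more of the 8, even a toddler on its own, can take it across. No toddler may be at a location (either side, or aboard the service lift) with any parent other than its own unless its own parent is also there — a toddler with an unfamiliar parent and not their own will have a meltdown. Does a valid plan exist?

Following every safe sequence of crossings from the start, the most of the 8 that can be at the rooftop as the service lift arrives there on crossings 1, 3, 5 is 2, 3, 4 respectively; the best ever achieved is 4 of 8.
From crossing 7 on, no configuration arises that was not already reachable earlier: only 44 distinct safe configurations (who is on which side, and where the service lift is) can ever be reached, none of them has everyone across, and every continuation just revisits them. So no valid plan exists.

No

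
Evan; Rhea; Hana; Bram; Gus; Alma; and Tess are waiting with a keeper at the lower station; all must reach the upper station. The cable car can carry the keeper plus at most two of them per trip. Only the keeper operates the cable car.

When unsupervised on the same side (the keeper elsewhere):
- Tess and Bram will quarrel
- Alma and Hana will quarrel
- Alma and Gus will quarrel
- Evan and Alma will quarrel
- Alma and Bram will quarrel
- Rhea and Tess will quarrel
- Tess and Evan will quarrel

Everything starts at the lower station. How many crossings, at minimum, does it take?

9

Counting alone: the keeper can take at most 2 across per trip to the upper station, so moving all 7 needs at least 4 loaded trips out, with a return between consecutive ones — at least 7 crossings.
The safety rule pushes this higher. Following every safe sequence of crossings, the most of the 7 that can be at the upper station as the cable car arrives there on crossing 7 is 6 — never all 7.
So no plan with fewer than 9 crossings exists, and this one achieves 9:
1. Keeper goes to the upper station with Alma and Tess.
2. Keeper goes back to the lower station alone.
3. Keeper goes to the upper station with Rhea.
4. Keeper goes back to the lower station with Tess.
5. Keeper goes to the upper station with Bram and Evan.
6. Keeper goes back to the lower station with Alma.
7. Keeper goes to the upper station with Gus and Hana.
8. Keeper goes back to the lower station alone.
9. Keeper goes to the upper station with Alma and Tess.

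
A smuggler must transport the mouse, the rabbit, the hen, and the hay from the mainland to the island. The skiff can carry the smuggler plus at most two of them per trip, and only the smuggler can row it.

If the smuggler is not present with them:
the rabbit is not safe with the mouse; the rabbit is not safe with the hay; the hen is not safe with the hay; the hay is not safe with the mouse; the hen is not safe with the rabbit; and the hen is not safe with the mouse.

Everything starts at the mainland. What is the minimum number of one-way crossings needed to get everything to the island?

Whatever the first load, the items left behind include a forbidden pair without the smuggler. No opening move is safe, so no plan exists.

impossible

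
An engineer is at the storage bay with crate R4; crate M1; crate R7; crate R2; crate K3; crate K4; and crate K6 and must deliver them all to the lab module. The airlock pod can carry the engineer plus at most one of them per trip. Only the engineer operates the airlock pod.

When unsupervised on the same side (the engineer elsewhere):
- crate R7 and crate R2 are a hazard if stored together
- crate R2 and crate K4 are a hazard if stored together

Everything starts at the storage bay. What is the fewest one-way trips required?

15

Counting alone: the engineer can take at most 1 across per trip to the lab module, so moving all 7 needs at least 7 loaded trips out, with a return between consecutive ones — at least 13 crossings.
The safety rule pushes this higher. Following every safe sequence of crossings, the most of the 7 that can be at the lab module as the airlock pod arrives there on crossing 13 is 6 — never all 7.
So no plan with fewer than 15 crossings exists, and this one achieves 15:
1. Engineer goes to the lab module with crate R2.  [the storage bay: crate K3, crate K4, crate K6, crate M1, crate R4, crate R7 | the lab module: crate R2]
2. Engineer goes back to the storage bay alone.  [the storage bay: crate K3, crate K4, crate K6, crate M1, crate R4, crate R7 | the lab module: crate R2]
3. Engineer goes to the lab module with crate R4.  [the storage bay: crate K3, crate K4, crate K6, crate M1, crate R7 | the lab module: crate R2, crate R4]
4. Engineer goes back to the storage bay alone.  [the storage bay: crate K3, crate K4, crate K6, crate M1, crate R7 | the lab module: crate R2, crate R4]
5. Engineer goes to the lab module with crate M1.  [the storage bay: crate K3, crate K4, crate K6, crate R7 | the lab module: crate M1, crate R2, crate R4]
6. Engineer goes back to the storage bay alone.  [the storage bay: crate K3, crate K4, crate K6, crate R7 | the lab module: crate M1, crate R2, crate R4]
7. Engineer goes to the lab module with crate R7.  [the storage bay: crate K3, crate K4, crate K6 | the lab module: crate M1, crate R2, crate R4, crate R7]
8. Engineer goes back to the storage bay with crate R2.  [the storage bay: crate K3, crate K4, crate K6, crate R2 | the lab module: crate M1, crate R4, crate R7]
9. Engineer goes to the lab module with crate K4.  [the storage bay: crate K3, crate K6, crate R2 | the lab module: crate K4, crate M1, crate R4, crate R7]
10. Engineer goes back to the storage bay alone.  [the storage bay: crate K3, crate K6, crate R2 | the lab module: crate K4, crate M1, crate R4, crate R7]
11. Engineer goes to the lab module with crate K3.  [the storage bay: crate K6, crate R2 | the lab module: crate K3, crate K4, crate M1, crate R4, crate R7]
12. Engineer goes back to the storage bay alone.  [the storage bay: crate K6, crate R2 | the lab module: crate K3, crate K4, crate M1, crate R4, crate R7]
13. Engineer goes to the lab module with crate K6.  [the storage bay: crate R2 | the lab module: crate K3, crate K4, crate K6, crate M1, crate R4, crate R7]
14. Engineer goes back to the storage bay alone.  [the storage bay: crate R2 | the lab module: crate K3, crate K4, crate K6, crate M1, crate R4, crate R7]
15. Engineer goes to the lab module with crate R2.  [the storage bay: — | the lab module: crate K3, crate K4, crate K6, crate M1, crate R2, crate R4, crate R7]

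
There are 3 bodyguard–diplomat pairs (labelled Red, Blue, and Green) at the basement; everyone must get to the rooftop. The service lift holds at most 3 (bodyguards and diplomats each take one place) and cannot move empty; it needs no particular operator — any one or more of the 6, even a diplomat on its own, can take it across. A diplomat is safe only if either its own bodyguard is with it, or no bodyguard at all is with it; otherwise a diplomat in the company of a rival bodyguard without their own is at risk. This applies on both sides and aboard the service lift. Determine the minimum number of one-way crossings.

Counting alone: each trip to the rooftop takes at most 3 across and each return brings at least 1 back, so after t trips out (and t−1 returns) at most 3t − (t−1) of the 6 are across; that first reaches 6 at t = 3, so at least 5 crossings are needed.
The plan below uses exactly 5 crossings, so it is optimal:
1. bodyguard Red and diplomat Red cross → the rooftop.
2. bodyguard Red crosses ← the basement.
3. bodyguard Blue, bodyguard Green, and bodyguard Red cross → the rooftop.
4. diplomat Red crosses ← the basement.
5. diplomat Blue, diplomat Green, and diplomat Red cross → the rooftop.

5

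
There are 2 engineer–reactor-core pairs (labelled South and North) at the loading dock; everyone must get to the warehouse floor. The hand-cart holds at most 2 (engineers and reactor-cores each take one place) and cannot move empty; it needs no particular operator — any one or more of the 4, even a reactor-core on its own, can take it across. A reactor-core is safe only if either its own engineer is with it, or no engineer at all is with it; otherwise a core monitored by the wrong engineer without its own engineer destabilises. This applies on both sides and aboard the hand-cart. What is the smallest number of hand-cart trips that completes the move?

Counting alone: each trip to the warehouse floor takes at most 2 across and each return brings at least 1 back, so after t trips out (and t−1 returns) at most 2t − (t−1) of the 4 are across; that first reaches 4 at t = 3, so at least 5 crossings are needed.
The plan below uses exactly 5 crossings, so it is optimal:
1. engineer South and reactor-core South cross → the warehouse floor.
2. engineer South crosses ← the loading dock.
3. engineer North and engineer South cross → the warehouse floor.
4. engineer North crosses ← the loading dock.
5. engineer North and reactor-core North cross → the warehouse floor.

5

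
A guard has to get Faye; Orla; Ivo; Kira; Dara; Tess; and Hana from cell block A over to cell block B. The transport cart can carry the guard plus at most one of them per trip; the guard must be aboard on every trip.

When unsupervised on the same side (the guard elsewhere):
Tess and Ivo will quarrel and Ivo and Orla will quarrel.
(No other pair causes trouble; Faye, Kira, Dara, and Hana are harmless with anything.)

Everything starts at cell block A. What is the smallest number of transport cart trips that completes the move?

15

Counting alone: the guard can take at most 1 across per trip to cell block B, so moving all 7 needs at least 7 loaded trips out, with a return between consecutive ones — at least 13 crossings.
The safety rule pushes this higher. Following every safe sequence of crossings, the most of the 7 that can be at cell block B as the transport cart arrives there on crossing 13 is 6 — never all 7.
So no plan with fewer than 15 crossings exists, and this one achieves 15:
1. Guard goes to cell block B with Ivo.  [cell block A: Dara, Faye, Hana, Kira, Orla, Tess | cell block B: Ivo]
2. Guard goes back to cell block A alone.  [cell block A: Dara, Faye, Hana, Kira, Orla, Tess | cell block B: Ivo]
3. Guard goes to cell block B with Faye.  [cell block A: Dara, Hana, Kira, Orla, Tess | cell block B: Faye, Ivo]
4. Guard goes back to cell block A alone.  [cell block A: Dara, Hana, Kira, Orla, Tess | cell block B: Faye, Ivo]
5. Guard goes to cell block B with Orla.  [cell block A: Dara, Hana, Kira, Tess | cell block B: Faye, Ivo, Orla]
6. Guard goes back to cell block A with Ivo.  [cell block A: Dara, Hana, Ivo, Kira, Tess | cell block B: Faye, Orla]
7. Guard goes to cell block B with Tess.  [cell block A: Dara, Hana, Ivo, Kira | cell block B: Faye, Orla, Tess]
8. Guard goes back to cell block A alone.  [cell block A: Dara, Hana, Ivo, Kira | cell block B: Faye, Orla, Tess]
9. Guard goes to cell block B with Kira.  [cell block A: Dara, Hana, Ivo | cell block B: Faye, Kira, Orla, Tess]
10. Guard goes back to cell block A alone.  [cell block A: Dara, Hana, Ivo | cell block B: Faye, Kira, Orla, Tess]
11. Guard goes to cell block B with Dara.  [cell block A: Hana, Ivo | cell block B: Dara, Faye, Kira, Orla, Tess]
12. Guard goes back to cell block A alone.  [cell block A: Hana, Ivo | cell block B: Dara, Faye, Kira, Orla, Tess]
13. Guard goes to cell block B with Hana.  [cell block A: Ivo | cell block B: Dara, Faye, Hana, Kira, Orla, Tess]
14. Guard goes back to cell block A alone.  [cell block A: Ivo | cell block B: Dara, Faye, Hana, Kira, Orla, Tess]
15. Guard goes to cell block B with Ivo.  [cell block A: — | cell block B: Dara, Faye, Hana, Ivo, Kira, Orla, Tess]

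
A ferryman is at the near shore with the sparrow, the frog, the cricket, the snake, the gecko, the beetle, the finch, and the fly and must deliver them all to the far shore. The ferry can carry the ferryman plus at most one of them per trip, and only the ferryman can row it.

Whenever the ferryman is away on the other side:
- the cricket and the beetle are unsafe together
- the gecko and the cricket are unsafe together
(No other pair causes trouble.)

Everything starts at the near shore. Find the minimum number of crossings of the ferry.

17

Counting alone: the ferryman can take at most 1 across per trip to the far shore, so moving all 8 needs at least 8 loaded trips out, with a return between consecutive ones — at least 15 crossings.
The safety rule pushes this higher. Following every safe sequence of crossings, the most of the 8 that can be at the far shore as the ferry arrives there on crossing 15 is 7 — never all 8.
So no plan with fewer than 17 crossings exists, and this one achieves 17:
1. Ferryman goes to the far shore with the cricket.
2. Ferryman goes back to the near shore alone.
3. Ferryman goes to the far shore with the sparrow.
4. Ferryman goes back to the near shore alone.
5. Ferryman goes to the far shore with the frog.
6. Ferryman goes back to the near shore alone.
7. Ferryman goes to the far shore with the snake.
8. Ferryman goes back to the near shore alone.
9. Ferryman goes to the far shore with the gecko.
10. Ferryman goes back to the near shore with the cricket.
11. Ferryman goes to the far shore with the beetle.
12. Ferryman goes back to the near shore alone.
13. Ferryman goes to the far shore with the finch.
14. Ferryman goes back to the near shore alone.
15. Ferryman goes to the far shore with the fly.
16. Ferryman goes back to the near shore alone.
17. Ferryman goes to the far shore with the cricket.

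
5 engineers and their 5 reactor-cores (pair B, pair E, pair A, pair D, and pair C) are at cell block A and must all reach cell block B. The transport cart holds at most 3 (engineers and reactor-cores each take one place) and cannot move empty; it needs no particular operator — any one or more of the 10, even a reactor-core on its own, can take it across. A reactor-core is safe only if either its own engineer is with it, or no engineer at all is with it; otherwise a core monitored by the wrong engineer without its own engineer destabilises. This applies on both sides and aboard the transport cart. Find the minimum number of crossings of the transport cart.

11

Counting alone: each trip to cell block B takes at most 3 across and each return brings at least 1 back, so after t trips out (and t−1 returns) at most 3t − (t−1) of the 10 are across; that first reaches 10 at t = 5, so at least 9 crossings are needed.
The safety rule pushes this higher. Following every safe sequence of crossings, the most of the 10 that can be at cell block B as the transport cart arrives there on crossing 9 is 9 — never all 10.
So no plan with fewer than 11 crossings exists, and this one achieves 11:
1. engineer B and reactor-core B cross → cell block B.
2. engineer B crosses ← cell block A.
3. reactor-core A, reactor-core D, and reactor-core E cross → cell block B.
4. reactor-core B crosses ← cell block A.
5. engineer A, engineer D, and engineer E cross → cell block B.
6. engineer E and reactor-core E cross ← cell block A.
7. engineer B, engineer C, and engineer E cross → cell block B.
8. reactor-core A crosses ← cell block A.
9. reactor-core B and reactor-core E cross → cell block B.
10. reactor-core B crosses ← cell block A.
11. reactor-core A, reactor-core B, and reactor-core C cross → cell block B.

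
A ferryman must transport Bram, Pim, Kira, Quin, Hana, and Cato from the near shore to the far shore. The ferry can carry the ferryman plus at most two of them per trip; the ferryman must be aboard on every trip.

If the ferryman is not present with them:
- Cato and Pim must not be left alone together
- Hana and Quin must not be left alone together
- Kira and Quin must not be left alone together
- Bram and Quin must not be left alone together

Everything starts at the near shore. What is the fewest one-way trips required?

7

Counting alone: the ferryman can take at most 2 across per trip to the far shore, so moving all 6 needs at least 3 loaded trips out, with a return between consecutive ones — at least 5 crossings.
The safety rule pushes this higher. Following every safe sequence of crossings, the most of the 6 that can be at the far shore as the ferry arrives there on crossing 5 is 5 — never all 6.
So no plan with fewer than 7 crossings exists, and this one achieves 7:
1. Ferryman goes to the far shore with Pim and Quin.  [the near shore: Bram, Cato, Hana, Kira | the far shore: Pim, Quin]
2. Ferryman goes back to the near shore alone.  [the near shore: Bram, Cato, Hana, Kira | the far shore: Pim, Quin]
3. Ferryman goes to the far shore with Bram.  [the near shore: Cato, Hana, Kira | the far shore: Bram, Pim, Quin]
4. Ferryman goes back to the near shore with Quin.  [the near shore: Cato, Hana, Kira, Quin | the far shore: Bram, Pim]
5. Ferryman goes to the far shore with Hana and Kira.  [the near shore: Cato, Quin | the far shore: Bram, Hana, Kira, Pim]
6. Ferryman goes back to the near shore alone.  [the near shore: Cato, Quin | the far shore: Bram, Hana, Kira, Pim]
7. Ferryman goes to the far shore with Cato and Quin.  [the near shore: — | the far shore: Bram, Cato, Hana, Kira, Pim, Quin]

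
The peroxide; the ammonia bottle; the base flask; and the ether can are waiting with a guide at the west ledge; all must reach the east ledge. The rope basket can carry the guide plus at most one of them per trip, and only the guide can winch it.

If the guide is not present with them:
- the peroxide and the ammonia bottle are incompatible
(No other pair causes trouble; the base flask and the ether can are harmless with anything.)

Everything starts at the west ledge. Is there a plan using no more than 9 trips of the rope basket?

Yes

Yes — this plan uses 7 crossings (≤ 9):
1. Guide goes to the east ledge with the peroxide.  [the west ledge: the ammonia bottle, the base flask, the ether can | the east ledge: the peroxide]
2. Guide goes back to the west ledge alone.  [the west ledge: the ammonia bottle, the base flask, the ether can | the east ledge: the peroxide]
3. Guide goes to the east ledge with the base flask.  [the west ledge: the ammonia bottle, the ether can | the east ledge: the base flask, the peroxide]
4. Guide goes back to the west ledge alone.  [the west ledge: the ammonia bottle, the ether can | the east ledge: the base flask, the peroxide]
5. Guide goes to the east ledge with the ether can.  [the west ledge: the ammonia bottle | the east ledge: the base flask, the ether can, the peroxide]
6. Guide goes back to the west ledge alone.  [the west ledge: the ammonia bottle | the east ledge: the base flask, the ether can, the peroxide]
7. Guide goes to the east ledge with the ammonia bottle.  [the west ledge: — | the east ledge: the ammonia bottle, the base flask, the ether can, the peroxide]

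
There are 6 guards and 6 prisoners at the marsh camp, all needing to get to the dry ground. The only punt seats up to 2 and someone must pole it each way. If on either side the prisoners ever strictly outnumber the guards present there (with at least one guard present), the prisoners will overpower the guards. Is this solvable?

No

Following every safe sequence of crossings from the start, the most of the 12 that can be at the dry ground as the punt arrives there on crossings 1, 3, 5, 7, 9 is 2, 3, 4, 5, 6 respectively; the best ever achieved is 6 of 12.
From crossing 11 on, no configuration arises that was not already reachable earlier: only 15 distinct safe configurations (who is on which side, and where the punt is) can ever be reached, none of them has everyone across, and every continuation just revisits them. They are: 0 guards + 0 prisoners across (punt back at the start); 0 guards + 1 prisoner across (punt there); 0 guards + 1 prisoner across (punt back at the start); 0 guards + 2 prisoners across (punt there); 0 guards + 2 prisoners across (punt back at the start); 0 guards + 3 prisoners across (punt there); 0 guards + 3 prisoners across (punt back at the start); 0 guards + 4 prisoners across (punt there); 0 guards + 4 prisoners across (punt back at the start); 0 guards + 5 prisoners across (punt there); 0 guards + 5 prisoners across (punt back at the start); 0 guards + 6 prisoners across (punt there); 1 guard + 1 prisoner across (punt there); 1 guard + 1 prisoner across (punt back at the start); 2 guards + 2 prisoners across (punt there). So no valid plan exists.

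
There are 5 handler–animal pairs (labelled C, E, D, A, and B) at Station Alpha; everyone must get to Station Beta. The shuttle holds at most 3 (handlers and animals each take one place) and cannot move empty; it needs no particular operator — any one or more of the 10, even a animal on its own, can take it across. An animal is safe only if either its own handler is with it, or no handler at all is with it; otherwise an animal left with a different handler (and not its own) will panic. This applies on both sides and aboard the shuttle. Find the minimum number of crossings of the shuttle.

Counting alone: each trip to Station Beta takes at most 3 across and each return brings at least 1 back, so after t trips out (and t−1 returns) at most 3t − (t−1) of the 10 are across; that first reaches 10 at t = 5, so at least 9 crossings are needed.
The safety rule pushes this higher. Following every safe sequence of crossings, the most of the 10 that can be at Station Beta as the shuttle arrives there on crossing 9 is 9 — never all 10.
So no plan with fewer than 11 crossings exists, and this one achieves 11:
1. animal C and handler C cross → Station Beta.
2. handler C crosses ← Station Alpha.
3. animal A, animal D, and animal E cross → Station Beta.
4. animal C crosses ← Station Alpha.
5. handler A, handler D, and handler E cross → Station Beta.
6. animal E and handler E cross ← Station Alpha.
7. handler B, handler C, and handler E cross → Station Beta.
8. animal D crosses ← Station Alpha.
9. animal C and animal E cross → Station Beta.
10. animal C crosses ← Station Alpha.
11. animal B, animal C, and animal D cross → Station Beta.

11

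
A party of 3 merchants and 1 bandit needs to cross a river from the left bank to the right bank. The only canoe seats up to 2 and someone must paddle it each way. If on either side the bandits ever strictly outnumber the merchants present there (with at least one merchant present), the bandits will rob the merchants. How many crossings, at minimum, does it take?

Counting alone: each trip to the right bank takes at most 2 across and each return brings at least 1 back, so after t trips out (and t−1 returns) at most 2t − (t−1) of the 4 are across; that first reaches 4 at t = 3, so at least 5 crossings are needed.
The plan below uses exactly 5 crossings, so it is optimal:
1. 1 merchant and 1 bandit → the right bank.  (the left bank: 2M 0B; the right bank: 1M 1B)
2. 1 bandit ← the left bank.  (the left bank: 2M 1B; the right bank: 1M 0B)
3. 1 merchant and 1 bandit → the right bank.  (the left bank: 1M 0B; the right bank: 2M 1B)
4. 1 bandit ← the left bank.  (the left bank: 1M 1B; the right bank: 2M 0B)
5. 1 merchant and 1 bandit → the right bank.  (the left bank: 0M 0B; the right bank: 3M 1B)

5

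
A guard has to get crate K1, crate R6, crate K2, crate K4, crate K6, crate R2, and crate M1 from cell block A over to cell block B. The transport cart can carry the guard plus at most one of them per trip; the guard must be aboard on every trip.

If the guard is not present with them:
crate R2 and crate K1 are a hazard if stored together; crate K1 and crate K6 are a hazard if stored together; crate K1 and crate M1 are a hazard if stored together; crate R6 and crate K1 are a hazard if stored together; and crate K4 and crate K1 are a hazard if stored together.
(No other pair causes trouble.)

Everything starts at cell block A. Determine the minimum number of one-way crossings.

Following every safe sequence of crossings from the start, the most of the 7 that can be at cell block B as the transport cart arrives there on crossings 1, 3, 5 is 1, 2, 3 respectively; the best ever achieved is 3 of 7.
From crossing 7 on, no configuration arises that was not already reachable earlier: only 26 distinct safe configurations (who is on which side, and where the transport cart is) can ever be reached, none of them has everyone across, and every continuation just revisits them. So no valid plan exists.

impossible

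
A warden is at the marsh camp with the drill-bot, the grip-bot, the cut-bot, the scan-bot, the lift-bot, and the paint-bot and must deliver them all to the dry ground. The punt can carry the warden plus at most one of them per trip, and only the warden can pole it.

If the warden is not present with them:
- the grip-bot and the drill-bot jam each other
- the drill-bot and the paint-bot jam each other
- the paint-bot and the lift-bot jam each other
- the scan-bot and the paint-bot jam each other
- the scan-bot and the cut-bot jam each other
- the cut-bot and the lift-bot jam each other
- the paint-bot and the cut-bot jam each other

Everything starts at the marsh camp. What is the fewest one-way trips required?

impossible

Whatever the first load, the items left behind include a forbidden pair without the warden. No opening move is safe, so no plan exists.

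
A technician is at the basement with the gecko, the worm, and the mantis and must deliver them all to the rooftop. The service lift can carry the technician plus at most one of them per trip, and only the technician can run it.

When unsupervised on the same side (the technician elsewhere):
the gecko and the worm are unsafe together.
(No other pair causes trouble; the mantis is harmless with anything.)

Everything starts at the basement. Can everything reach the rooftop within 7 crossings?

Yes

Yes — this plan uses 5 crossings (≤ 7):
1. Technician goes to the rooftop with the gecko.
2. Technician goes back to the basement alone.
3. Technician goes to the rooftop with the mantis.
4. Technician goes back to the basement alone.
5. Technician goes to the rooftop with the worm.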